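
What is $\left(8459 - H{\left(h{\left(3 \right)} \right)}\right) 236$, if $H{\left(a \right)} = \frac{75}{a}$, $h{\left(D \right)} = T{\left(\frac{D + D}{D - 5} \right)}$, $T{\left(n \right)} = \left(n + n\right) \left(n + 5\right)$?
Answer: $1997799$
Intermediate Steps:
$T{\left(n \right)} = 2 n \left(5 + n\right)$
$h{\left(D \right)} = \frac{4 D \left(5 + \frac{2 D}{-5 + D}\right)}{-5 + D}$ ($h{\left(D \right)} = 2 \frac{D + D}{D - 5} \left(5 + \frac{D + D}{D - 5}\right) = 2 \frac{2 D}{-5 + D} \left(5 + \frac{2 D}{-5 + D}\right) = \frac{4 D \left(5 + \frac{2 D}{-5 + D}\right)}{-5 + D}$)
$\left(8459 - H{\left(h{\left(3 \right)} \right)}\right) 236 = \left(8459 - \frac{75}{4 \cdot 3 \frac{1}{\left(-5 + 3\right)^{2}} \left(-25 + 7 \cdot 3\right)}\right) 236 = \left(8459 - \frac{75}{4 \cdot 3 \cdot \frac{1}{4} \left(-25 + 21\right)}\right) 236 = \left(8459 - \frac{75}{4 \cdot 3 \cdot \frac{1}{4} \left(-4\right)}\right) 236 = \left(8459 - \frac{75}{-12}\right) 236 = \left(8459 - 75 \left(- \frac{1}{12}\right)\right) 236 = \left(8459 - - \frac{25}{4}\right) 236 = \left(8459 + \frac{25}{4}\right) 236 = \frac{33861}{4} \cdot 236 = 1997799$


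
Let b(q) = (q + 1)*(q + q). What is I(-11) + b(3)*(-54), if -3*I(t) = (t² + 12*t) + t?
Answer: -3866/3 ≈ -1288.7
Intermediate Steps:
I(t) = -13*t/3 - t²/3 (I(t) = -((t² + 12*t) + t)/3 = -(t² + 13*t)/3 = -13*t/3 - t²/3)
b(q) = 2*q*(1 + q) (b(q) = (1 + q)*(2*q) = 2*q*(1 + q))
I(-11) + b(3)*(-54) = -⅓*(-11)*(13 - 11) + (2*3*(1 + 3))*(-54) = -⅓*(-11)*2 + (2*3*4)*(-54) = 22/3 + 24*(-54) = 22/3 - 1296 = -3866/3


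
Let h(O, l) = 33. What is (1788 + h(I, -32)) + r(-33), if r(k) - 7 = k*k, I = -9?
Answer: 2917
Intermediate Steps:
r(k) = 7 + k² (r(k) = 7 + k*k = 7 + k²)
(1788 + h(I, -32)) + r(-33) = (1788 + 33) + (7 + (-33)²) = 1821 + (7 + 1089) = 1821 + 1096 = 2917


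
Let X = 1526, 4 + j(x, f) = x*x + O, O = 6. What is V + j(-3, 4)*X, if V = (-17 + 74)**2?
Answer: 20035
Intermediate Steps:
j(x, f) = 2 + x**2 (j(x, f) = -4 + (x*x + 6) = -4 + (x**2 + 6) = -4 + (6 + x**2) = 2 + x**2)
V = 3249 (V = 57**2 = 3249)
V + j(-3, 4)*X = 3249 + (2 + (-3)**2)*1526 = 3249 + (2 + 9)*1526 = 3249 + 11*1526 = 3249 + 16786 = 20035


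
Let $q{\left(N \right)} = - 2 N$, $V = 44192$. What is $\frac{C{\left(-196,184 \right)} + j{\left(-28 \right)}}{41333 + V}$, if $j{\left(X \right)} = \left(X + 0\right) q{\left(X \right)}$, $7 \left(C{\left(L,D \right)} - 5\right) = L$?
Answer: $- \frac{1591}{85525} \approx -0.018603$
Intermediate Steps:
$C{\left(L,D \right)} = 5 + \frac{L}{7}$
$j{\left(X \right)} = - 2 X^{2}$ ($j{\left(X \right)} = \left(X + 0\right) \left(- 2 X\right) = X \left(- 2 X\right) = - 2 X^{2}$)
$\frac{C{\left(-196,184 \right)} + j{\left(-28 \right)}}{41333 + V} = \frac{\left(5 + \frac{1}{7} \left(-196\right)\right) - 2 \left(-28\right)^{2}}{41333 + 44192} = \frac{\left(5 - 28\right) - 1568}{85525} = \left(-23 - 1568\right) \frac{1}{85525} = \left(-1591\right) \frac{1}{85525} = - \frac{1591}{85525}$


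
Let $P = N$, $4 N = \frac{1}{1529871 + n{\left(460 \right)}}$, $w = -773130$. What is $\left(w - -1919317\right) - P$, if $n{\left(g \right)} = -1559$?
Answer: $\frac{7006925385375}{6113248} \approx 1.1462 \cdot 10^{6}$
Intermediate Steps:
$N = \frac{1}{6113248}$ ($N = \frac{1}{4 \left(1529871 - 1559\right)} = \frac{1}{4 \cdot 1528312} = \frac{1}{4} \cdot \frac{1}{1528312} = \frac{1}{6113248} \approx 1.6358 \cdot 10^{-7}$)
$P = \frac{1}{6113248} \approx 1.6358 \cdot 10^{-7}$
$\left(w - -1919317\right) - P = \left(-773130 - -1919317\right) - \frac{1}{6113248} = \left(-773130 + 1919317\right) - \frac{1}{6113248} = 1146187 - \frac{1}{6113248} = \frac{7006925385375}{6113248}$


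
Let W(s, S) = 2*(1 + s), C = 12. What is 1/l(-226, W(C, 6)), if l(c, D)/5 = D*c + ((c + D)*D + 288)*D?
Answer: -1/667940 ≈ -1.4971e-6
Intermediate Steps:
W(s, S) = 2 + 2*s
l(c, D) = 5*D*c + 5*D*(288 + D*(D + c)) (l(c, D) = 5*(D*c + ((c + D)*D + 288)*D) = 5*(D*c + ((D + c)*D + 288)*D) = 5*(D*c + (D*(D + c) + 288)*D) = 5*(D*c + (288 + D*(D + c))*D) = 5*(D*c + D*(288 + D*(D + c))) = 5*D*c + 5*D*(288 + D*(D + c)))
1/l(-226, W(C, 6)) = 1/(5*(2 + 2*12)*(288 - 226 + (2 + 2*12)² + (2 + 2*12)*(-226))) = 1/(5*(2 + 24)*(288 - 226 + (2 + 24)² + (2 + 24)*(-226))) = 1/(5*26*(288 - 226 + 26² + 26*(-226))) = 1/(5*26*(288 - 226 + 676 - 5876)) = 1/(5*26*(-5138)) = 1/(-667940) = -1/667940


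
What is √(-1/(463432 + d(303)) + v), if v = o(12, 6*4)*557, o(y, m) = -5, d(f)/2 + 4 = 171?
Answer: I*√598994744639226/463766 ≈ 52.773*I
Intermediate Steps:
d(f) = 334 (d(f) = -8 + 2*171 = -8 + 342 = 334)
v = -2785 (v = -5*557 = -2785)
√(-1/(463432 + d(303)) + v) = √(-1/(463432 + 334) - 2785) = √(-1/463766 - 2785) = √(-1291588311/463766) = I*√598994744639226/463766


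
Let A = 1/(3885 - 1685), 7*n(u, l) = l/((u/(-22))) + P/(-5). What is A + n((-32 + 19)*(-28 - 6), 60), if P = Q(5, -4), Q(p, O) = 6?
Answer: -2033893/3403400 ≈ -0.59761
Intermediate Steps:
P = 6
n(u, l) = -6/35 - 22*l/(7*u) (n(u, l) = (l/((u/(-22))) + 6/(-5))/7 = (l/((u*(-1/22))) + 6*(-⅕))/7 = (l/((-u/22)) - 6/5)/7 = (l*(-22/u) - 6/5)/7 = (-22*l/u - 6/5)/7 = (-6/5 - 22*l/u)/7 = -6/35 - 22*l/(7*u))
A = 1/2200 ≈ 0.00045455
A + n((-32 + 19)*(-28 - 6), 60) = 1/2200 + 2*(-55*60 - 3*(-32 + 19)*(-28 - 6))/(35*(((-32 + 19)*(-28 - 6)))) = 1/2200 + 2*(-3300 - (-39)*(-34))/(35*((-13*(-34)))) = 1/2200 + (2/35)*(-3300 - 3*442)/442 = 1/2200 + (2/35)*(1/442)*(-3300 - 1326) = 1/2200 + (2/35)*(1/442)*(-4626) = 1/2200 - 4626/7735 = -2033893/3403400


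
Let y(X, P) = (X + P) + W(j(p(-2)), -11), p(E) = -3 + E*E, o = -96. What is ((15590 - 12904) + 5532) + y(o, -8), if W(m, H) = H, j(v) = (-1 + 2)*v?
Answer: 8103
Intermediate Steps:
p(E) = -3 + E²
j(v) = v (j(v) = 1*v = v)
y(X, P) = -11 + P + X (y(X, P) = (X + P) - 11 = (P + X) - 11 = -11 + P + X)
((15590 - 12904) + 5532) + y(o, -8) = ((15590 - 12904) + 5532) + (-11 - 8 - 96) = (2686 + 5532) - 115 = 8218 - 115 = 8103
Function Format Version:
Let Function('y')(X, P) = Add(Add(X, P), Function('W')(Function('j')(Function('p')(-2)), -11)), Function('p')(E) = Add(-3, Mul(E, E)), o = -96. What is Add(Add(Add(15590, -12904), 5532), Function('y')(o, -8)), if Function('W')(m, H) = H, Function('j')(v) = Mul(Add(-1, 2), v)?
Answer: 8103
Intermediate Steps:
Function('p')(E) = Add(-3, Pow(E, 2))
Function('j')(v) = v (Function('j')(v) = Mul(1, v) = v)
Function('y')(X, P) = Add(-11, P, X) (Function('y')(X, P) = Add(Add(X, P), -11) = Add(Add(P, X), -11) = Add(-11, P, X))
Add(Add(Add(15590, -12904), 5532), Function('y')(o, -8)) = Add(Add(Add(15590, -12904), 5532), Add(-11, -8, -96)) = Add(Add(2686, 5532), -115) = Add(8218, -115) = 8103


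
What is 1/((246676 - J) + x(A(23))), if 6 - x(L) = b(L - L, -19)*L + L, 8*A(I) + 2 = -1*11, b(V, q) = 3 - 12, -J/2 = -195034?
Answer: -1/143399 ≈ -6.9735e-6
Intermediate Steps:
J = 390068 (J = -2*(-195034) = 390068)
b(V, q) = -9
A(I) = -13/8 (A(I) = -1/4 + (-1*11)/8 = -1/4 + (1/8)*(-11) = -1/4 - 11/8 = -13/8)
x(L) = 6 + 8*L (x(L) = 6 - (-9*L + L) = 6 - (-8)*L = 6 + 8*L)
1/((246676 - J) + x(A(23))) = 1/((246676 - 1*390068) + (6 + 8*(-13/8))) = 1/((246676 - 390068) + (6 - 13)) = 1/(-143392 - 7) = 1/(-143399) = -1/143399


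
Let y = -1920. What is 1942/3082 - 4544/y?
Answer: 138541/46230 ≈ 2.9968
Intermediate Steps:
1942/3082 - 4544/y = 1942/3082 - 4544/(-1920) = 1942*(1/3082) - 4544*(-1/1920) = 971/1541 + 71/30 = 138541/46230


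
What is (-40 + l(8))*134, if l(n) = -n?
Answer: -6432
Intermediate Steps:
(-40 + l(8))*134 = (-40 - 1*8)*134 = (-40 - 8)*134 = -48*134 = -6432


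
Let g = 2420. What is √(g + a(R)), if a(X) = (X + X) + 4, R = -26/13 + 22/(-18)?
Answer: √21758/3 ≈ 49.169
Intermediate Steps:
R = -29/9 (R = -26*1/13 + 22*(-1/18) = -2 - 11/9 = -29/9 ≈ -3.2222)
a(X) = 4 + 2*X (a(X) = 2*X + 4 = 4 + 2*X)
√(g + a(R)) = √(2420 + (4 + 2*(-29/9))) = √(2420 + (4 - 58/9)) = √(2420 - 22/9) = √(21758/9) = √21758/3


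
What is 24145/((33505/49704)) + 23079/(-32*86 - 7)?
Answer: 662062227165/18488059 ≈ 35810.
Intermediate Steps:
24145/((33505/49704)) + 23079/(-32*86 - 7) = 24145/((33505*(1/49704))) + 23079/(-2752 - 7) = 24145/(33505/49704) + 23079/(-2759) = 24145*(49704/33505) + 23079*(-1/2759) = 240020616/6701 - 23079/2759 = 662062227165/18488059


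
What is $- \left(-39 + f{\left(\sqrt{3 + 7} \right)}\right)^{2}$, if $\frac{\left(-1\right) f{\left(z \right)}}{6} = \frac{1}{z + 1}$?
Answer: $- \frac{13265}{9} - \frac{460 \sqrt{10}}{9} \approx -1635.5$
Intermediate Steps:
$f{\left(z \right)} = - \frac{6}{1 + z}$ ($f{\left(z \right)} = - \frac{6}{z + 1} = - \frac{6}{1 + z}$)
$- \left(-39 + f{\left(\sqrt{3 + 7} \right)}\right)^{2} = - \left(-39 - \frac{6}{1 + \sqrt{3 + 7}}\right)^{2} = - \left(-39 - \frac{6}{1 + \sqrt{10}}\right)^{2}$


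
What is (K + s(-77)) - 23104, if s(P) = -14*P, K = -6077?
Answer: -28103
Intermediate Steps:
(K + s(-77)) - 23104 = (-6077 - 14*(-77)) - 23104 = (-6077 + 1078) - 23104 = -4999 - 23104 = -28103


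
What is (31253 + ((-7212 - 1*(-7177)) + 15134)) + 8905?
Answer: 55257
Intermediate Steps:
(31253 + ((-7212 - 1*(-7177)) + 15134)) + 8905 = (31253 + ((-7212 + 7177) + 15134)) + 8905 = (31253 + (-35 + 15134)) + 8905 = (31253 + 15099) + 8905 = 46352 + 8905 = 55257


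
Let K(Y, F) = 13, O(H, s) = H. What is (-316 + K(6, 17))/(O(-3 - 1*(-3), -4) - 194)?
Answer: 303/194 ≈ 1.5619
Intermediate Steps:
(-316 + K(6, 17))/(O(-3 - 1*(-3), -4) - 194) = (-316 + 13)/((-3 - 1*(-3)) - 194) = -303/((-3 + 3) - 194) = -303/(0 - 194) = -303/(-194) = -303*(-1/194) = 303/194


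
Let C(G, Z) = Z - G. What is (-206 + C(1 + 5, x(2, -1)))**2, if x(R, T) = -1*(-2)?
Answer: 44100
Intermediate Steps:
x(R, T) = 2
(-206 + C(1 + 5, x(2, -1)))**2 = (-206 + (2 - (1 + 5)))**2 = (-206 + (2 - 1*6))**2 = (-206 + (2 - 6))**2 = (-206 - 4)**2 = (-210)**2 = 44100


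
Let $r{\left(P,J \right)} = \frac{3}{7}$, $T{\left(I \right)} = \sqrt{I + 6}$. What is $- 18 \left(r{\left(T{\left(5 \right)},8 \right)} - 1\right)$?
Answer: $\frac{72}{7} \approx 10.286$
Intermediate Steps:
$T{\left(I \right)} = \sqrt{6 + I}$
$r{\left(P,J \right)} = \frac{3}{7}$ ($r{\left(P,J \right)} = 3 \cdot \frac{1}{7} = \frac{3}{7}$)
$- 18 \left(r{\left(T{\left(5 \right)},8 \right)} - 1\right) = - 18 \left(\frac{3}{7} - 1\right) = \left(-18\right) \left(- \frac{4}{7}\right) = \frac{72}{7}$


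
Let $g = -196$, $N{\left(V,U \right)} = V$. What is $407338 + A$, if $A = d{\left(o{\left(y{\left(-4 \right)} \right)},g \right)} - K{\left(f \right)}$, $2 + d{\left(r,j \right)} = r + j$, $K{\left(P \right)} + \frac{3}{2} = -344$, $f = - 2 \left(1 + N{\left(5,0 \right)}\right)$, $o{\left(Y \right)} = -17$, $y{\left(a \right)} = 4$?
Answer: $\frac{814937}{2} \approx 4.0747 \cdot 10^{5}$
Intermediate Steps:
$f = -12$ ($f = - 2 \left(1 + 5\right) = \left(-2\right) 6 = -12$)
$K{\left(P \right)} = - \frac{691}{2}$ ($K{\left(P \right)} = - \frac{3}{2} - 344 = - \frac{691}{2}$)
$d{\left(r,j \right)} = -2 + j + r$ ($d{\left(r,j \right)} = -2 + \left(r + j\right) = -2 + \left(j + r\right) = -2 + j + r$)
$A = \frac{261}{2}$ ($A = \left(-2 - 196 - 17\right) - - \frac{691}{2} = -215 + \frac{691}{2} = \frac{261}{2} \approx 130.5$)
$407338 + A = 407338 + \frac{261}{2} = \frac{814937}{2}$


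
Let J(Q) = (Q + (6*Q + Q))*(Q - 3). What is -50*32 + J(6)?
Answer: -1456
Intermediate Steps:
J(Q) = 8*Q*(-3 + Q) (J(Q) = (Q + 7*Q)*(-3 + Q) = (8*Q)*(-3 + Q) = 8*Q*(-3 + Q))
-50*32 + J(6) = -50*32 + 8*6*(-3 + 6) = -1600 + 8*6*3 = -1600 + 144 = -1456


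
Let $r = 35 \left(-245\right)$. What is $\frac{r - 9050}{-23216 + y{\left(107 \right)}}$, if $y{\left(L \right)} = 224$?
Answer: $\frac{5875}{7664} \approx 0.76657$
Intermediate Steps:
$r = -8575$
$\frac{r - 9050}{-23216 + y{\left(107 \right)}} = \frac{-8575 - 9050}{-23216 + 224} = - \frac{17625}{-22992} = \left(-17625\right) \left(- \frac{1}{22992}\right) = \frac{5875}{7664}$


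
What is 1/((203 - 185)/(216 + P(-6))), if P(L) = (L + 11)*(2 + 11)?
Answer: 281/18 ≈ 15.611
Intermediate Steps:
P(L) = 143 + 13*L (P(L) = (11 + L)*13 = 143 + 13*L)
1/((203 - 185)/(216 + P(-6))) = 1/((203 - 185)/(216 + (143 + 13*(-6)))) = 1/(18/(216 + (143 - 78))) = 1/(18/(216 + 65)) = 1/(18/281) = 281/18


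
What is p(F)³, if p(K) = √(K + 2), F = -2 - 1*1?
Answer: -I ≈ -1.0*I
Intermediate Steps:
F = -3 (F = -2 - 1 = -3)
p(K) = √(2 + K)
p(F)³ = (√(2 - 3))³ = (√(-1))³ = I³ = -I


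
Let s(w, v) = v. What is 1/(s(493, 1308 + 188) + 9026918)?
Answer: 1/9028414 ≈ 1.1076e-7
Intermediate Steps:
1/(s(493, 1308 + 188) + 9026918) = 1/((1308 + 188) + 9026918) = 1/(1496 + 9026918) = 1/9028414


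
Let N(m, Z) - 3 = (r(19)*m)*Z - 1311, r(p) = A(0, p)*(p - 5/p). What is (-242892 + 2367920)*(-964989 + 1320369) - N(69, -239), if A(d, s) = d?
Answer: 755192451948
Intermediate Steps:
r(p) = 0 (r(p) = 0*(p - 5/p) = 0)
N(m, Z) = -1308 (N(m, Z) = 3 + ((0*m)*Z - 1311) = 3 + (0*Z - 1311) = 3 + (0 - 1311) = 3 - 1311 = -1308)
(-242892 + 2367920)*(-964989 + 1320369) - N(69, -239) = (-242892 + 2367920)*(-964989 + 1320369) - 1*(-1308) = 2125028*355380 + 1308 = 755192450640 + 1308 = 755192451948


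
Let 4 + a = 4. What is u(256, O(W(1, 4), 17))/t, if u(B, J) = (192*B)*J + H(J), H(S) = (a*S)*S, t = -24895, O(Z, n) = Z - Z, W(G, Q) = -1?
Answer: 0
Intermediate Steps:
O(Z, n) = 0
a = 0 (a = -4 + 4 = 0)
H(S) = 0 (H(S) = (0*S)*S = 0*S = 0)
u(B, J) = 192*B*J (u(B, J) = (192*B)*J + 0 = 192*B*J + 0 = 192*B*J)
u(256, O(W(1, 4), 17))/t = (192*256*0)/(-24895) = 0*(-1/24895) = 0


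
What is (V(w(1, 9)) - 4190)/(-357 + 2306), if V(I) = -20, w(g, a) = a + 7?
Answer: -4210/1949 ≈ -2.1601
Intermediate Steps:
w(g, a) = 7 + a
(V(w(1, 9)) - 4190)/(-357 + 2306) = (-20 - 4190)/(-357 + 2306) = -4210/1949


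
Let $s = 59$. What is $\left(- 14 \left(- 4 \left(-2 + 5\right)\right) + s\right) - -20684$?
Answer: $20911$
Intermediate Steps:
$\left(- 14 \left(- 4 \left(-2 + 5\right)\right) + s\right) - -20684 = \left(- 14 \left(- 4 \left(-2 + 5\right)\right) + 59\right) - -20684 = \left(- 14 \left(\left(-4\right) 3\right) + 59\right) + 20684 = \left(\left(-14\right) \left(-12\right) + 59\right) + 20684 = \left(168 + 59\right) + 20684 = 227 + 20684 = 20911$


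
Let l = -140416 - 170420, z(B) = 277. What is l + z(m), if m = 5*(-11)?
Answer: -310559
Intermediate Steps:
m = -55
l = -310836
l + z(m) = -310836 + 277 = -310559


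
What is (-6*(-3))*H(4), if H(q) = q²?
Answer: 288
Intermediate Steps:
(-6*(-3))*H(4) = -6*(-3)*4² = 18*16 = 288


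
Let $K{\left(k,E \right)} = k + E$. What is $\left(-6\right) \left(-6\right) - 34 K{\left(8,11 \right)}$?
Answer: $-610$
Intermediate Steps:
$K{\left(k,E \right)} = E + k$
$\left(-6\right) \left(-6\right) - 34 K{\left(8,11 \right)} = \left(-6\right) \left(-6\right) - 34 \left(11 + 8\right) = 36 - 646 = -610$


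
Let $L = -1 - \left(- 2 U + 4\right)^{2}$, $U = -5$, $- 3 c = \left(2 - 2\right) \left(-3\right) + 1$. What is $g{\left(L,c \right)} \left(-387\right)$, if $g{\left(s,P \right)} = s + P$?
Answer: $76368$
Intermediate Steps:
$c = - \frac{1}{3}$ ($c = - \frac{\left(2 - 2\right) \left(-3\right) + 1}{3} = - \frac{0 \left(-3\right) + 1}{3} = - \frac{0 + 1}{3} = \left(- \frac{1}{3}\right) 1 = - \frac{1}{3} \approx -0.33333$)
$L = -197$ ($L = -1 - \left(\left(-2\right) \left(-5\right) + 4\right)^{2} = -1 - \left(10 + 4\right)^{2} = -1 - 14^{2} = -1 - 196 = -197$)
$g{\left(s,P \right)} = P + s$
$g{\left(L,c \right)} \left(-387\right) = \left(- \frac{1}{3} - 197\right) \left(-387\right) = \left(- \frac{592}{3}\right) \left(-387\right) = 76368$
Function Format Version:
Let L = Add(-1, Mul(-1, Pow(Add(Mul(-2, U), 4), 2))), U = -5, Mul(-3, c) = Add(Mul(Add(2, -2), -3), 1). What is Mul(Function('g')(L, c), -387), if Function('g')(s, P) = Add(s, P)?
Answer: 76368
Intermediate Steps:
c = Rational(-1, 3) (c = Mul(Rational(-1, 3), Add(Mul(Add(2, -2), -3), 1)) = Mul(Rational(-1, 3), Add(Mul(0, -3), 1)) = Mul(Rational(-1, 3), Add(0, 1)) = Mul(Rational(-1, 3), 1) = Rational(-1, 3) ≈ -0.33333)
L = -197 (L = Add(-1, Mul(-1, Pow(Add(Mul(-2, -5), 4), 2))) = Add(-1, Mul(-1, Pow(Add(10, 4), 2))) = Add(-1, Mul(-1, Pow(14, 2))) = Add(-1, Mul(-1, 196)) = Add(-1, -196) = -197)
Function('g')(s, P) = Add(P, s)
Mul(Function('g')(L, c), -387) = Mul(Add(Rational(-1, 3), -197), -387) = Mul(Rational(-592, 3), -387) = 76368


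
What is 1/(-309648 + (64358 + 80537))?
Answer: -1/164753 ≈ -6.0697e-6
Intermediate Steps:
1/(-309648 + (64358 + 80537)) = 1/(-309648 + 144895) = 1/(-164753) = -1/164753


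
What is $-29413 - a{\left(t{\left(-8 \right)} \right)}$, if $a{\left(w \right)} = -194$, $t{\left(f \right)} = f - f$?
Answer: $-29219$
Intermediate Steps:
$t{\left(f \right)} = 0$
$-29413 - a{\left(t{\left(-8 \right)} \right)} = -29413 - -194 = -29413 + 194 = -29219$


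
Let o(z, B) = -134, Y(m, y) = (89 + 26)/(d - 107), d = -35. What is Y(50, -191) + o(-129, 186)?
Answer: -19143/142 ≈ -134.81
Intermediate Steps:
Y(m, y) = -115/142 (Y(m, y) = (89 + 26)/(-35 - 107) = 115/(-142) = 115*(-1/142) = -115/142)
Y(50, -191) + o(-129, 186) = -115/142 - 134 = -19143/142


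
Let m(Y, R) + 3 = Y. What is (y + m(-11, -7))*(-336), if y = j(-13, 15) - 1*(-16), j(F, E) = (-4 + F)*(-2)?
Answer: -12096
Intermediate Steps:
j(F, E) = 8 - 2*F
m(Y, R) = -3 + Y
y = 50 (y = (8 - 2*(-13)) - 1*(-16) = (8 + 26) + 16 = 34 + 16 = 50)
(y + m(-11, -7))*(-336) = (50 + (-3 - 11))*(-336) = (50 - 14)*(-336) = 36*(-336) = -12096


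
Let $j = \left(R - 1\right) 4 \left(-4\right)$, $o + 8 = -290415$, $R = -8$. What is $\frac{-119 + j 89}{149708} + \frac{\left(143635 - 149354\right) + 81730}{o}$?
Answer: $- \frac{7691953957}{43478646484} \approx -0.17691$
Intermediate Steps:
$o = -290423$ ($o = -8 - 290415 = -290423$)
$j = 144$ ($j = \left(-8 - 1\right) 4 \left(-4\right) = \left(-9\right) \left(-16\right) = 144$)
$\frac{-119 + j 89}{149708} + \frac{\left(143635 - 149354\right) + 81730}{o} = \frac{-119 + 144 \cdot 89}{149708} + \frac{\left(143635 - 149354\right) + 81730}{-290423} = \left(-119 + 12816\right) \frac{1}{149708} + \left(\left(143635 - 149354\right) + 81730\right) \left(- \frac{1}{290423}\right) = 12697 \cdot \frac{1}{149708} + \left(-5719 + 81730\right) \left(- \frac{1}{290423}\right) = \frac{12697}{149708} + 76011 \left(- \frac{1}{290423}\right) = \frac{12697}{149708} - \frac{76011}{290423} = - \frac{7691953957}{43478646484}$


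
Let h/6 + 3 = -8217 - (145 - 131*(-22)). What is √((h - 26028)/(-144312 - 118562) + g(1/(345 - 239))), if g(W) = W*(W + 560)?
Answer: √1094550941246469/13932322 ≈ 2.3746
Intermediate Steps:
h = -67482 (h = -18 + 6*(-8217 - (145 - 131*(-22))) = -18 + 6*(-8217 - (145 + 2882)) = -18 + 6*(-8217 - 1*3027) = -18 + 6*(-8217 - 3027) = -18 + 6*(-11244) = -18 - 67464 = -67482)
g(W) = W*(560 + W)
√((h - 26028)/(-144312 - 118562) + g(1/(345 - 239))) = √((-67482 - 26028)/(-144312 - 118562) + (560 + 1/(345 - 239))/(345 - 239)) = √(-93510/(-262874) + (560 + 1/106)/106) = √(-93510*(-1/262874) + (560 + 1/106)/106) = √(46755/131437 + (1/106)*(59361/106)) = √(46755/131437 + 59361/11236) = √(8327570937/1476826132) = √1094550941246469/13932322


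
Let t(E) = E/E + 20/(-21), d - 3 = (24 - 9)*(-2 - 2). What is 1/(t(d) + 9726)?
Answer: 21/204247 ≈ 0.00010282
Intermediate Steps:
d = -57 (d = 3 + (24 - 9)*(-2 - 2) = 3 + 15*(-4) = 3 - 60 = -57)
t(E) = 1/21 (t(E) = 1 + 20*(-1/21) = 1 - 20/21 = 1/21)
1/(t(d) + 9726) = 1/(1/21 + 9726) = 1/(204247/21) = 21/204247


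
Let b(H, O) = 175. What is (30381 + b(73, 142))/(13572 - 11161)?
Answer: 30556/2411 ≈ 12.674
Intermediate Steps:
(30381 + b(73, 142))/(13572 - 11161) = (30381 + 175)/(13572 - 11161) = 30556/2411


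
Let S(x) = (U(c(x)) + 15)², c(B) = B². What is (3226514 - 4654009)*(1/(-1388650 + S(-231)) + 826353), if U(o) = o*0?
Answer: -327561328999687976/277685 ≈ -1.1796e+12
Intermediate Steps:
U(o) = 0
S(x) = 225 (S(x) = (0 + 15)² = 15² = 225)
(3226514 - 4654009)*(1/(-1388650 + S(-231)) + 826353) = (3226514 - 4654009)*(1/(-1388650 + 225) + 826353) = -1427495*(1/(-1388425) + 826353) = -1427495*(-1/1388425 + 826353) = -1427495*1147329164024/1388425 = -327561328999687976/277685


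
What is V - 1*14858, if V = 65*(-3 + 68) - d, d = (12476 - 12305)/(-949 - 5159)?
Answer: -21648731/2036 ≈ -10633.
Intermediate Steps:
d = -57/2036 (d = 171/(-6108) = 171*(-1/6108) = -57/2036 ≈ -0.027996)
V = 8602157/2036 (V = 65*(-3 + 68) - 1*(-57/2036) = 65*65 + 57/2036 = 4225 + 57/2036 = 8602157/2036 ≈ 4225.0)
V - 1*14858 = 8602157/2036 - 1*14858 = 8602157/2036 - 14858 = -21648731/2036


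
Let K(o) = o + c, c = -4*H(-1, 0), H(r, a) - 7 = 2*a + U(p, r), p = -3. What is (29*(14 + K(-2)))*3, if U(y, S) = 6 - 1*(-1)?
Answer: -3828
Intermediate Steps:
U(y, S) = 7 (U(y, S) = 6 + 1 = 7)
H(r, a) = 14 + 2*a (H(r, a) = 7 + (2*a + 7) = 7 + (7 + 2*a) = 14 + 2*a)
c = -56 (c = -4*(14 + 2*0) = -4*(14 + 0) = -4*14 = -56)
K(o) = -56 + o (K(o) = o - 56 = -56 + o)
(29*(14 + K(-2)))*3 = (29*(14 + (-56 - 2)))*3 = (29*(14 - 58))*3 = (29*(-44))*3 = -1276*3 = -3828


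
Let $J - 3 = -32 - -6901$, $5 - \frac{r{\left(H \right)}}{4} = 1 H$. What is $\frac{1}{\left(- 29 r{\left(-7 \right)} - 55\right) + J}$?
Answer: $\frac{1}{5425} \approx 0.00018433$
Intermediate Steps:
$r{\left(H \right)} = 20 - 4 H$ ($r{\left(H \right)} = 20 - 4 \cdot 1 H = 20 - 4 H$)
$J = 6872$ ($J = 3 - -6869 = 3 + \left(-32 + 6901\right) = 3 + 6869 = 6872$)
$\frac{1}{\left(- 29 r{\left(-7 \right)} - 55\right) + J} = \frac{1}{\left(- 29 \left(20 - -28\right) - 55\right) + 6872} = \frac{1}{\left(- 29 \left(20 + 28\right) - 55\right) + 6872} = \frac{1}{\left(\left(-29\right) 48 - 55\right) + 6872} = \frac{1}{\left(-1392 - 55\right) + 6872} = \frac{1}{-1447 + 6872} = \frac{1}{5425}$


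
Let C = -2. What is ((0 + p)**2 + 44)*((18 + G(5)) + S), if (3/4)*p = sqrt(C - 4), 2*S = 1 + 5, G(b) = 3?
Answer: 800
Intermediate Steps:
S = 3 (S = (1 + 5)/2 = (1/2)*6 = 3)
p = 4*I*sqrt(6)/3 (p = 4*sqrt(-2 - 4)/3 = 4*sqrt(-6)/3 = 4*(I*sqrt(6))/3 = 4*I*sqrt(6)/3 ≈ 3.266*I)
((0 + p)**2 + 44)*((18 + G(5)) + S) = ((0 + 4*I*sqrt(6)/3)**2 + 44)*((18 + 3) + 3) = ((4*I*sqrt(6)/3)**2 + 44)*(21 + 3) = (-32/3 + 44)*24 = (100/3)*24 = 800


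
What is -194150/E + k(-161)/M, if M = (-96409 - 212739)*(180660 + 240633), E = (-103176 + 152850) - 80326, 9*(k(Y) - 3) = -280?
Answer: 56894540910147589/8982392314799988 ≈ 6.3340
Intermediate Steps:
k(Y) = -253/9 (k(Y) = 3 + (⅑)*(-280) = 3 - 280/9 = -253/9)
E = -30652 (E = 49674 - 80326 = -30652)
M = -130241888364 (M = -309148*421293 = -130241888364)
-194150/E + k(-161)/M = -194150/(-30652) - 253/9/(-130241888364) = -194150*(-1/30652) - 253/9*(-1/130241888364) = 97075/15326 + 253/1172176995276 = 56894540910147589/8982392314799988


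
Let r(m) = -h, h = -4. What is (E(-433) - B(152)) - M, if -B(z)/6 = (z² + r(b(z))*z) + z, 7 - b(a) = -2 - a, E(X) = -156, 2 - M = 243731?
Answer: 386757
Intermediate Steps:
M = -243729 (M = 2 - 1*243731 = 2 - 243731 = -243729)
b(a) = 9 + a (b(a) = 7 - (-2 - a) = 7 + (2 + a) = 9 + a)
r(m) = 4 (r(m) = -1*(-4) = 4)
B(z) = -30*z - 6*z² (B(z) = -6*((z² + 4*z) + z) = -6*(z² + 5*z) = -30*z - 6*z²)
(E(-433) - B(152)) - M = (-156 - (-6)*152*(5 + 152)) - 1*(-243729) = (-156 - (-6)*152*157) + 243729 = (-156 - 1*(-143184)) + 243729 = (-156 + 143184) + 243729 = 143028 + 243729 = 386757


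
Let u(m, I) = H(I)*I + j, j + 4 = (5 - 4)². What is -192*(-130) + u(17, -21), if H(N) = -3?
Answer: 25020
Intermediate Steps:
j = -3 (j = -4 + (5 - 4)² = -4 + 1² = -4 + 1 = -3)
u(m, I) = -3 - 3*I (u(m, I) = -3*I - 3 = -3 - 3*I)
-192*(-130) + u(17, -21) = -192*(-130) + (-3 - 3*(-21)) = 24960 + (-3 + 63) = 24960 + 60 = 25020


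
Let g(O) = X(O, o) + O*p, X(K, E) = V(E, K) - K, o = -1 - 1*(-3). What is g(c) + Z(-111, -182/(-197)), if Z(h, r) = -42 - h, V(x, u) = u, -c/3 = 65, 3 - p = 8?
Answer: 1044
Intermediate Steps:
p = -5 (p = 3 - 1*8 = 3 - 8 = -5)
c = -195 (c = -3*65 = -195)
o = 2 (o = -1 + 3 = 2)
X(K, E) = 0 (X(K, E) = K - K = 0)
g(O) = -5*O (g(O) = 0 + O*(-5) = 0 - 5*O = -5*O)
g(c) + Z(-111, -182/(-197)) = -5*(-195) + (-42 - 1*(-111)) = 975 + (-42 + 111) = 975 + 69 = 1044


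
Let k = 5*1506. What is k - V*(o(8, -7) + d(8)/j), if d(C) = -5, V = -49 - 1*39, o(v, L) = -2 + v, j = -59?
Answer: 475862/59 ≈ 8065.5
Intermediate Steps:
V = -88 (V = -49 - 39 = -88)
k = 7530
k - V*(o(8, -7) + d(8)/j) = 7530 - (-88)*((-2 + 8) - 5/(-59)) = 7530 - (-88)*(6 - 5*(-1/59)) = 7530 - (-88)*(6 + 5/59) = 7530 - (-88)*359/59 = 7530 - 1*(-31592/59) = 7530 + 31592/59 = 475862/59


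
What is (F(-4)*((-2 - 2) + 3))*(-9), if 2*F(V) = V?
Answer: -18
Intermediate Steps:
F(V) = V/2
(F(-4)*((-2 - 2) + 3))*(-9) = (((½)*(-4))*((-2 - 2) + 3))*(-9) = -2*(-4 + 3)*(-9) = -2*(-1)*(-9) = 2*(-9) = -18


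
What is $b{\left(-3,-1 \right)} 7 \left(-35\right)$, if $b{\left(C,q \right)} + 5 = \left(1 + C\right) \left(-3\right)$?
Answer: $-245$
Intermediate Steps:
$b{\left(C,q \right)} = -8 - 3 C$ ($b{\left(C,q \right)} = -5 + \left(1 + C\right) \left(-3\right) = -5 - \left(3 + 3 C\right) = -8 - 3 C$)
$b{\left(-3,-1 \right)} 7 \left(-35\right) = \left(-8 - -9\right) 7 \left(-35\right) = \left(-8 + 9\right) 7 \left(-35\right) = 1 \cdot 7 \left(-35\right) = 7 \left(-35\right) = -245$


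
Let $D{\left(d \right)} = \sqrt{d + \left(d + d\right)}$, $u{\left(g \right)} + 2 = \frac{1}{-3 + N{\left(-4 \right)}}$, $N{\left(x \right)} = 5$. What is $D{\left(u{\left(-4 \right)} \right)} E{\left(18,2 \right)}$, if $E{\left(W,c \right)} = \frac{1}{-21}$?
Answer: $- \frac{i \sqrt{2}}{14} \approx - 0.10102 i$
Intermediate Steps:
$E{\left(W,c \right)} = - \frac{1}{21}$
$u{\left(g \right)} = - \frac{3}{2}$ ($u{\left(g \right)} = -2 + \frac{1}{-3 + 5} = -2 + \frac{1}{2} = - \frac{3}{2}$)
$D{\left(d \right)} = \sqrt{3} \sqrt{d}$ ($D{\left(d \right)} = \sqrt{d + 2 d} = \sqrt{3 d} = \sqrt{3} \sqrt{d}$)
$D{\left(u{\left(-4 \right)} \right)} E{\left(18,2 \right)} = \sqrt{3} \sqrt{- \frac{3}{2}} \left(- \frac{1}{21}\right) = \sqrt{3} \frac{i \sqrt{6}}{2} \left(- \frac{1}{21}\right) = \frac{3 i \sqrt{2}}{2} \left(- \frac{1}{21}\right) = - \frac{i \sqrt{2}}{14}$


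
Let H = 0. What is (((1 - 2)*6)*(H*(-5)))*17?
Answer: 0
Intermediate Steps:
(((1 - 2)*6)*(H*(-5)))*17 = (((1 - 2)*6)*(0*(-5)))*17 = (-1*6*0)*17 = -6*0*17 = 0*17 = 0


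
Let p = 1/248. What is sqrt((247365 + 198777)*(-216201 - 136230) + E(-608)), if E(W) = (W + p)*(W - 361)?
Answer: 3*I*sqrt(268625010584542)/124 ≈ 3.9653e+5*I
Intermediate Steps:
p = 1/248 ≈ 0.0040323
E(W) = (-361 + W)*(1/248 + W) (E(W) = (W + 1/248)*(W - 361) = (1/248 + W)*(-361 + W) = (-361 + W)*(1/248 + W))
sqrt((247365 + 198777)*(-216201 - 136230) + E(-608)) = sqrt((247365 + 198777)*(-216201 - 136230) + (-361/248 + (-608)**2 - 89527/248*(-608))) = sqrt(446142*(-352431) + (-361/248 + 369664 + 6804052/31)) = sqrt(-157234271202 + 146108727/248) = sqrt(-38993953149369/248) = 3*I*sqrt(268625010584542)/124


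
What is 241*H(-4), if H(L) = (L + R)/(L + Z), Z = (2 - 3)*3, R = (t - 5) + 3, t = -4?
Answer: 2410/7 ≈ 344.29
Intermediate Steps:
R = -6 (R = (-4 - 5) + 3 = -9 + 3 = -6)
Z = -3 (Z = -1*3 = -3)
H(L) = (-6 + L)/(-3 + L) (H(L) = (L - 6)/(L - 3) = (-6 + L)/(-3 + L))
241*H(-4) = 241*((-6 - 4)/(-3 - 4)) = 241*(-10/(-7)) = 241*(-⅐*(-10)) = 241*(10/7) = 2410/7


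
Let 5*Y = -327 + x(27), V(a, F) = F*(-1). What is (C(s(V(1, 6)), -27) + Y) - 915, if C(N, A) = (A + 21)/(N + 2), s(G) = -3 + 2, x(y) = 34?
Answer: -4898/5 ≈ -979.60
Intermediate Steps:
V(a, F) = -F
s(G) = -1
Y = -293/5 (Y = (-327 + 34)/5 = (⅕)*(-293) = -293/5 ≈ -58.600)
C(N, A) = (21 + A)/(2 + N)
(C(s(V(1, 6)), -27) + Y) - 915 = ((21 - 27)/(2 - 1) - 293/5) - 915 = (-6/1 - 293/5) - 915 = (1*(-6) - 293/5) - 915 = (-6 - 293/5) - 915 = -323/5 - 915 = -4898/5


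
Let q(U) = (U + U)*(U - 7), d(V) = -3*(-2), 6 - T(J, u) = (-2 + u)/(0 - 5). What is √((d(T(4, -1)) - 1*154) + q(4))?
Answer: 2*I*√43 ≈ 13.115*I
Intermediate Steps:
T(J, u) = 28/5 + u/5 (T(J, u) = 6 - (-2 + u)/(0 - 5) = 6 - (-2 + u)/(-5) = 6 - (-2 + u)*(-1)/5 = 6 - (⅖ - u/5) = 6 + (-⅖ + u/5) = 28/5 + u/5)
d(V) = 6
q(U) = 2*U*(-7 + U) (q(U) = (2*U)*(-7 + U) = 2*U*(-7 + U))
√((d(T(4, -1)) - 1*154) + q(4)) = √((6 - 1*154) + 2*4*(-7 + 4)) = √((6 - 154) + 2*4*(-3)) = √(-148 - 24) = √(-172) = 2*I*√43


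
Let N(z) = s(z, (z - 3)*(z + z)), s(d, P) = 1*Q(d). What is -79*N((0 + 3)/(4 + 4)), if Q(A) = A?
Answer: -237/8 ≈ -29.625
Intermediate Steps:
s(d, P) = d (s(d, P) = 1*d = d)
N(z) = z
-79*N((0 + 3)/(4 + 4)) = -79*(0 + 3)/(4 + 4) = -237/8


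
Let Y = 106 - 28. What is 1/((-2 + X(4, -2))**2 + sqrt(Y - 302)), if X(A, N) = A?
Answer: 1/60 - I*sqrt(14)/60 ≈ 0.016667 - 0.062361*I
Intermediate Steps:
Y = 78
1/((-2 + X(4, -2))**2 + sqrt(Y - 302)) = 1/((-2 + 4)**2 + sqrt(78 - 302)) = 1/(2**2 + sqrt(-224)) = 1/(4 + 4*I*sqrt(14))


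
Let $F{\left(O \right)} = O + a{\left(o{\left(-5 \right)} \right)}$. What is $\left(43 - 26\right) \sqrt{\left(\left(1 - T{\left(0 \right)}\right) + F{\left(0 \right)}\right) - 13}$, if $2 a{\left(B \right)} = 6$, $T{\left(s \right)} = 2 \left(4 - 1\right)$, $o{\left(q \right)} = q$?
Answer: $17 i \sqrt{15} \approx 65.841 i$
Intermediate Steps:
$T{\left(s \right)} = 6$ ($T{\left(s \right)} = 2 \cdot 3 = 6$)
$a{\left(B \right)} = 3$ ($a{\left(B \right)} = \frac{1}{2} \cdot 6 = 3$)
$F{\left(O \right)} = 3 + O$ ($F{\left(O \right)} = O + 3 = 3 + O$)
$\left(43 - 26\right) \sqrt{\left(\left(1 - T{\left(0 \right)}\right) + F{\left(0 \right)}\right) - 13} = \left(43 - 26\right) \sqrt{\left(\left(1 - 6\right) + \left(3 + 0\right)\right) - 13} = 17 \sqrt{\left(\left(1 - 6\right) + 3\right) - 13} = 17 \sqrt{\left(-5 + 3\right) - 13} = 17 \sqrt{-2 - 13} = 17 \sqrt{-15} = 17 i \sqrt{15}$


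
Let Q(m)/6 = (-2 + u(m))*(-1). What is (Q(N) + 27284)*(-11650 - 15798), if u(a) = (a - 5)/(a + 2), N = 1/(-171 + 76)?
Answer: -6746718400/9 ≈ -7.4964e+8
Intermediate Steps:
N = -1/95 (N = 1/(-95) = -1/95 ≈ -0.010526)
u(a) = (-5 + a)/(2 + a)
Q(m) = 12 - 6*(-5 + m)/(2 + m) (Q(m) = 6*((-2 + (-5 + m)/(2 + m))*(-1)) = 6*(2 - (-5 + m)/(2 + m)) = 12 - 6*(-5 + m)/(2 + m))
(Q(N) + 27284)*(-11650 - 15798) = (6*(9 - 1/95)/(2 - 1/95) + 27284)*(-11650 - 15798) = (6*(854/95)/(189/95) + 27284)*(-27448) = (6*(95/189)*(854/95) + 27284)*(-27448) = (244/9 + 27284)*(-27448) = (245800/9)*(-27448) = -6746718400/9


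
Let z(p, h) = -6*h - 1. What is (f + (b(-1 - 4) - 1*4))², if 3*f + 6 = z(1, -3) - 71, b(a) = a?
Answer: 841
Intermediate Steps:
z(p, h) = -1 - 6*h
f = -20 (f = -2 + ((-1 - 6*(-3)) - 71)/3 = -2 + ((-1 + 18) - 71)/3 = -2 + (17 - 71)/3 = -2 + (⅓)*(-54) = -2 - 18 = -20)
(f + (b(-1 - 4) - 1*4))² = (-20 + ((-1 - 4) - 1*4))² = (-20 + (-5 - 4))² = (-20 - 9)² = (-29)² = 841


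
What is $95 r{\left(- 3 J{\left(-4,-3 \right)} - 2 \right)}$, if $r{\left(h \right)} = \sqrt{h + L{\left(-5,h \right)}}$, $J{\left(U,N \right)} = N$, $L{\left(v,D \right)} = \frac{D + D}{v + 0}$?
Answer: $19 \sqrt{105} \approx 194.69$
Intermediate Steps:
$L{\left(v,D \right)} = \frac{2 D}{v}$
$r{\left(h \right)} = \frac{\sqrt{15} \sqrt{h}}{5}$ ($r{\left(h \right)} = \sqrt{h + \frac{2 h}{-5}} = \sqrt{h + 2 h \left(- \frac{1}{5}\right)} = \sqrt{h - \frac{2 h}{5}} = \sqrt{\frac{3 h}{5}} = \frac{\sqrt{15} \sqrt{h}}{5}$)
$95 r{\left(- 3 J{\left(-4,-3 \right)} - 2 \right)} = 95 \frac{\sqrt{15} \sqrt{\left(-3\right) \left(-3\right) - 2}}{5} = 95 \frac{\sqrt{15} \sqrt{9 - 2}}{5} = 95 \frac{\sqrt{15} \sqrt{7}}{5} = 95 \frac{\sqrt{105}}{5} = 19 \sqrt{105}$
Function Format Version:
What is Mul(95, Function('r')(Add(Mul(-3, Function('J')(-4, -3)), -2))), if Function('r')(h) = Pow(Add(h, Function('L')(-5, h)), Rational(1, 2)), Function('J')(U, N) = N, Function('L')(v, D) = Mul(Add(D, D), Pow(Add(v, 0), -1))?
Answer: Mul(19, Pow(105, Rational(1, 2))) ≈ 194.69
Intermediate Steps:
Function('L')(v, D) = Mul(2, D, Pow(v, -1)) (Function('L')(v, D) = Mul(Mul(2, D), Pow(v, -1)) = Mul(2, D, Pow(v, -1)))
Function('r')(h) = Mul(Rational(1, 5), Pow(15, Rational(1, 2)), Pow(h, Rational(1, 2))) (Function('r')(h) = Pow(Add(h, Mul(2, h, Pow(-5, -1))), Rational(1, 2)) = Pow(Add(h, Mul(2, h, Rational(-1, 5))), Rational(1, 2)) = Pow(Add(h, Mul(Rational(-2, 5), h)), Rational(1, 2)) = Pow(Mul(Rational(3, 5), h), Rational(1, 2)) = Mul(Rational(1, 5), Pow(15, Rational(1, 2)), Pow(h, Rational(1, 2))))
Mul(95, Function('r')(Add(Mul(-3, Function('J')(-4, -3)), -2))) = Mul(95, Mul(Rational(1, 5), Pow(15, Rational(1, 2)), Pow(Add(Mul(-3, -3), -2), Rational(1, 2)))) = Mul(95, Mul(Rational(1, 5), Pow(15, Rational(1, 2)), Pow(Add(9, -2), Rational(1, 2)))) = Mul(95, Mul(Rational(1, 5), Pow(15, Rational(1, 2)), Pow(7, Rational(1, 2)))) = Mul(95, Mul(Rational(1, 5), Pow(105, Rational(1, 2)))) = Mul(19, Pow(105, Rational(1, 2)))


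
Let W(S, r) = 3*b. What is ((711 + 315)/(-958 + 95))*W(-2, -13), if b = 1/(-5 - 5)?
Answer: 1539/4315 ≈ 0.35666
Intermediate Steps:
b = -⅒ (b = 1/(-10) = -⅒ ≈ -0.10000)
W(S, r) = -3/10 (W(S, r) = 3*(-⅒) = -3/10)
((711 + 315)/(-958 + 95))*W(-2, -13) = ((711 + 315)/(-958 + 95))*(-3/10) = (1026/(-863))*(-3/10) = (1026*(-1/863))*(-3/10) = -1026/863*(-3/10) = 1539/4315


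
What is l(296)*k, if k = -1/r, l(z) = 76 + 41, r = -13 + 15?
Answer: -117/2 ≈ -58.500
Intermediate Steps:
r = 2
l(z) = 117
k = -½ (k = -1/2 = -1*½ = -½ ≈ -0.50000)
l(296)*k = 117*(-½) = -117/2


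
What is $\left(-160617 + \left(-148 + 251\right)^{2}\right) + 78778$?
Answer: $-71230$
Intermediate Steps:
$\left(-160617 + \left(-148 + 251\right)^{2}\right) + 78778 = \left(-160617 + 103^{2}\right) + 78778 = \left(-160617 + 10609\right) + 78778 = -150008 + 78778 = -71230$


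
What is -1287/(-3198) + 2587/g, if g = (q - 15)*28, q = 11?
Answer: -104219/4592 ≈ -22.696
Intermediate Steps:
g = -112 (g = (11 - 15)*28 = -4*28 = -112)
-1287/(-3198) + 2587/g = -1287/(-3198) + 2587/(-112) = -1287*(-1/3198) + 2587*(-1/112) = 33/82 - 2587/112 = -104219/4592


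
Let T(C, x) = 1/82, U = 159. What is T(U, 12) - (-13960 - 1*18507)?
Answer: 2662295/82 ≈ 32467.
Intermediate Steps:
T(C, x) = 1/82
T(U, 12) - (-13960 - 1*18507) = 1/82 - (-13960 - 1*18507) = 1/82 - (-13960 - 18507) = 1/82 - 1*(-32467) = 1/82 + 32467 = 2662295/82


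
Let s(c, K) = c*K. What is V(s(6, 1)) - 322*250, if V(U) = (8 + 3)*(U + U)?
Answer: -80368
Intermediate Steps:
s(c, K) = K*c
V(U) = 22*U (V(U) = 11*(2*U) = 22*U)
V(s(6, 1)) - 322*250 = 22*(1*6) - 322*250 = 22*6 - 80500 = 132 - 80500 = -80368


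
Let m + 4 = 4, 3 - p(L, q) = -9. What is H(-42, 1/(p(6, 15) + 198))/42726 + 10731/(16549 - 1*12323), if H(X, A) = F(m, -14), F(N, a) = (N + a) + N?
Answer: 229216771/90280038 ≈ 2.5390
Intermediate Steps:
p(L, q) = 12 (p(L, q) = 3 - 1*(-9) = 3 + 9 = 12)
m = 0 (m = -4 + 4 = 0)
F(N, a) = a + 2*N
H(X, A) = -14 (H(X, A) = -14 + 2*0 = -14 + 0 = -14)
H(-42, 1/(p(6, 15) + 198))/42726 + 10731/(16549 - 1*12323) = -14/42726 + 10731/(16549 - 1*12323) = -14*1/42726 + 10731/(16549 - 12323) = -7/21363 + 10731/4226 = 229216771/90280038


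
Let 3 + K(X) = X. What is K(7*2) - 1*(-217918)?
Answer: 217929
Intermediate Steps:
K(X) = -3 + X
K(7*2) - 1*(-217918) = (-3 + 7*2) - 1*(-217918) = (-3 + 14) + 217918 = 11 + 217918 = 217929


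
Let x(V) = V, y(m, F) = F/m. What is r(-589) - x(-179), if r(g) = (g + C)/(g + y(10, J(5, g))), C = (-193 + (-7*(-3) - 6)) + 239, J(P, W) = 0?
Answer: 105959/589 ≈ 179.90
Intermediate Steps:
C = 61 (C = (-193 + (21 - 6)) + 239 = (-193 + 15) + 239 = -178 + 239 = 61)
r(g) = (61 + g)/g (r(g) = (g + 61)/(g + 0/10) = (61 + g)/(g + 0*(⅒)) = (61 + g)/(g + 0) = (61 + g)/g)
r(-589) - x(-179) = (61 - 589)/(-589) - 1*(-179) = -1/589*(-528) + 179 = 528/589 + 179 = 105959/589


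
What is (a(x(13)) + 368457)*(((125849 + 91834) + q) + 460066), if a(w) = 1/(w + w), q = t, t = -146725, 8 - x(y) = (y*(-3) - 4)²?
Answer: 360209157585576/1841 ≈ 1.9566e+11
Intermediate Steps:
x(y) = 8 - (-4 - 3*y)² (x(y) = 8 - (y*(-3) - 4)² = 8 - (-3*y - 4)² = 8 - (-4 - 3*y)²)
q = -146725
a(w) = 1/(2*w)
(a(x(13)) + 368457)*(((125849 + 91834) + q) + 460066) = (1/(2*(8 - (4 + 3*13)²)) + 368457)*(((125849 + 91834) - 146725) + 460066) = (1/(2*(8 - (4 + 39)²)) + 368457)*((217683 - 146725) + 460066) = (1/(2*(8 - 1*43²)) + 368457)*(70958 + 460066) = (1/(2*(8 - 1*1849)) + 368457)*531024 = (1/(2*(8 - 1849)) + 368457)*531024 = ((½)/(-1841) + 368457)*531024 = ((½)*(-1/1841) + 368457)*531024 = (-1/3682 + 368457)*531024 = (1356658673/3682)*531024 = 360209157585576/1841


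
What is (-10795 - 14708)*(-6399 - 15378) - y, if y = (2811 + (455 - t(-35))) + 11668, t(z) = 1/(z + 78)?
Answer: 23880647572/43 ≈ 5.5536e+8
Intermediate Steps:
t(z) = 1/(78 + z)
y = 642161/43 (y = (2811 + (455 - 1/(78 - 35))) + 11668 = (2811 + (455 - 1/43)) + 11668 = (2811 + 19564/43) + 11668 = 140437/43 + 11668 = 642161/43 ≈ 14934.)
(-10795 - 14708)*(-6399 - 15378) - y = (-10795 - 14708)*(-6399 - 15378) - 1*642161/43 = -25503*(-21777) - 642161/43 = 555378831 - 642161/43 = 23880647572/43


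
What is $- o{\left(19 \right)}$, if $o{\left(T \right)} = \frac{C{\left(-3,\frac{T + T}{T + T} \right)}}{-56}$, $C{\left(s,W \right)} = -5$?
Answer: $- \frac{5}{56} \approx -0.089286$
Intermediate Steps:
$o{\left(T \right)} = \frac{5}{56}$ ($o{\left(T \right)} = - \frac{5}{-56} = \left(-5\right) \left(- \frac{1}{56}\right) = \frac{5}{56}$)
$- o{\left(19 \right)} = \left(-1\right) \frac{5}{56} = - \frac{5}{56}$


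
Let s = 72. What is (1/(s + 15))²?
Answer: 1/7569 ≈ 0.00013212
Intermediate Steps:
(1/(s + 15))² = (1/(72 + 15))² = (1/87)² = 1/7569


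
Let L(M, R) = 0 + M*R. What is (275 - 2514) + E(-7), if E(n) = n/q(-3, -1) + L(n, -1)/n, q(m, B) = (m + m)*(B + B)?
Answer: -26887/12 ≈ -2240.6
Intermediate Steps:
q(m, B) = 4*B*m (q(m, B) = (2*m)*(2*B) = 4*B*m)
L(M, R) = M*R
E(n) = -1 + n/12 (E(n) = n/((4*(-1)*(-3))) + (n*(-1))/n = n/12 + (-n)/n = n*(1/12) - 1 = n/12 - 1 = -1 + n/12)
(275 - 2514) + E(-7) = (275 - 2514) + (-1 + (1/12)*(-7)) = -2239 + (-1 - 7/12) = -2239 - 19/12 = -26887/12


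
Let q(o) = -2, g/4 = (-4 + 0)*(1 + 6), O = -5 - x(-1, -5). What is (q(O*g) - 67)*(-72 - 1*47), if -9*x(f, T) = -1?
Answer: 8211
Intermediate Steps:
x(f, T) = ⅑ (x(f, T) = -⅑*(-1) = ⅑)
O = -46/9 (O = -5 - 1*⅑ = -5 - ⅑ = -46/9 ≈ -5.1111)
g = -112 (g = 4*((-4 + 0)*(1 + 6)) = 4*(-4*7) = 4*(-28) = -112)
(q(O*g) - 67)*(-72 - 1*47) = (-2 - 67)*(-72 - 1*47) = -69*(-72 - 47) = -69*(-119) = 8211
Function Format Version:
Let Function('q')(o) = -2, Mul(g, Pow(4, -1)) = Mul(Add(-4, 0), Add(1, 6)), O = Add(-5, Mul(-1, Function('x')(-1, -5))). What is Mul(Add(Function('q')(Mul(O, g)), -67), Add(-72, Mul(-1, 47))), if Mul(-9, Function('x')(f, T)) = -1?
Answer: 8211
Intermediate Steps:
Function('x')(f, T) = Rational(1, 9) (Function('x')(f, T) = Mul(Rational(-1, 9), -1) = Rational(1, 9))
O = Rational(-46, 9) (O = Add(-5, Mul(-1, Rational(1, 9))) = Add(-5, Rational(-1, 9)) = Rational(-46, 9) ≈ -5.1111)
g = -112 (g = Mul(4, Mul(Add(-4, 0), Add(1, 6))) = Mul(4, Mul(-4, 7)) = Mul(4, -28) = -112)
Mul(Add(Function('q')(Mul(O, g)), -67), Add(-72, Mul(-1, 47))) = Mul(Add(-2, -67), Add(-72, Mul(-1, 47))) = Mul(-69, Add(-72, -47)) = Mul(-69, -119) = 8211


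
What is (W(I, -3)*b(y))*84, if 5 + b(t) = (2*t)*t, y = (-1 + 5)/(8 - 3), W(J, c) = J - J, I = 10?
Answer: 0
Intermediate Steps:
W(J, c) = 0
y = ⅘ (y = 4/5 = 4*(⅕) = ⅘ ≈ 0.80000)
b(t) = -5 + 2*t² (b(t) = -5 + (2*t)*t = -5 + 2*t²)
(W(I, -3)*b(y))*84 = (0*(-5 + 2*(⅘)²))*84 = (0*(-5 + 2*(16/25)))*84 = (0*(-5 + 32/25))*84 = (0*(-93/25))*84 = 0*84 = 0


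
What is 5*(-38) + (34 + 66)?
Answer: -90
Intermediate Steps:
5*(-38) + (34 + 66) = -190 + 100 = -90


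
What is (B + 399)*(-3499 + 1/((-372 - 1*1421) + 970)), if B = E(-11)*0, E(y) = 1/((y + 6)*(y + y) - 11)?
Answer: -1148991522/823 ≈ -1.3961e+6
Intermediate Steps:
E(y) = 1/(-11 + 2*y*(6 + y)) (E(y) = 1/((6 + y)*(2*y) - 11) = 1/(2*y*(6 + y) - 11) = 1/(-11 + 2*y*(6 + y)))
B = 0 (B = 0/(-11 + 2*(-11)**2 + 12*(-11)) = 0/(-11 + 2*121 - 132) = 0/(-11 + 242 - 132) = 0/99 = (1/99)*0 = 0)
(B + 399)*(-3499 + 1/((-372 - 1*1421) + 970)) = (0 + 399)*(-3499 + 1/((-372 - 1*1421) + 970)) = 399*(-3499 + 1/((-372 - 1421) + 970)) = 399*(-3499 + 1/(-1793 + 970)) = 399*(-3499 + 1/(-823)) = 399*(-3499 - 1/823) = 399*(-2879678/823) = -1148991522/823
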